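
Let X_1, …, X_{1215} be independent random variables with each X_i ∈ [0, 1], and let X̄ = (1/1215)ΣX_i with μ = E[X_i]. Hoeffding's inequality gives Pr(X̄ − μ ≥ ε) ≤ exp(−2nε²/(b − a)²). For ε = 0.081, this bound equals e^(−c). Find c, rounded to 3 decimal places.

c = 2nε²/(b − a)² = 2·1215·0.081² / 1² = 15.9432.

15.943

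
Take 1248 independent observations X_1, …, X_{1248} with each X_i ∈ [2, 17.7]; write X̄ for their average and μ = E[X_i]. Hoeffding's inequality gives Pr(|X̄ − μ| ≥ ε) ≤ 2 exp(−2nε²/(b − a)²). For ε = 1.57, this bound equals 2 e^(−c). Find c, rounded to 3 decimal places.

c = 2nε²/(b − a)² = 2·1248·1.57² / 15.7² = 24.9600.

24.960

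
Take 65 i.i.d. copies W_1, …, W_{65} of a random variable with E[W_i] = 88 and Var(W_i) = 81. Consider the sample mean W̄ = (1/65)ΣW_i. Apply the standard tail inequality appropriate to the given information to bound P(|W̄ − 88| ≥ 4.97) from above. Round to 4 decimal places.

With mean and variance of each term known, Chebyshev's inequality bounds the deviation of the sum (or sample mean).
Var(W̄) = Var(W_i)/n = 81/65 = 1.2462.
Chebyshev: P(|W̄ − 88| ≥ 4.97) ≤ Var(W̄)/(4.97)² = 81/(65·4.97²) = 0.0504.

0.0504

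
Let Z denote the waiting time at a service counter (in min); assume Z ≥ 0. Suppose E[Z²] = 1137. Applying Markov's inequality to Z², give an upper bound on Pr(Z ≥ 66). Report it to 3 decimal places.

Since Z ≥ 0, the event {Z ≥ 66} is the same as {Z² ≥ 4356}.
Markov's inequality applied to Z² gives Pr(Z² ≥ 4356) ≤ E[Z²]/4356 = 1137/4356 = 0.2610.

0.261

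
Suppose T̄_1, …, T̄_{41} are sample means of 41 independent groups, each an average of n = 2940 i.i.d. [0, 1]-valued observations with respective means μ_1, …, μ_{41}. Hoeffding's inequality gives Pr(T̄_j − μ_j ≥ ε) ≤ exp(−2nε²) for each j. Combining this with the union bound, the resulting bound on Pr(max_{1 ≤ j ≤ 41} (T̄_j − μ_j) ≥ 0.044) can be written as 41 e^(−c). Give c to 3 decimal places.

Union bound over the 41 events: Pr(max_{1 ≤ j ≤ 41} (T̄_j − μ_j) ≥ 0.044) ≤ 41·exp(−2nε²) = 41 exp(−2·2940·0.044²).
So c = 2·2940·0.044² = 11.3837.

11.384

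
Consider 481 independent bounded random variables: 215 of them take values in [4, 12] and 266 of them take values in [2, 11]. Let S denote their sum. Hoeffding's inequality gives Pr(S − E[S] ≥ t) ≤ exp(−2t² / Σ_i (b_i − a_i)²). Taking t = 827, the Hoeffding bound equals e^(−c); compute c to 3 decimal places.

Σ(b_i − a_i)² = 215·8² + 266·9² = 35306.
c = 2t² / 35306 = 2·827² / 35306 = 38.7429.

38.743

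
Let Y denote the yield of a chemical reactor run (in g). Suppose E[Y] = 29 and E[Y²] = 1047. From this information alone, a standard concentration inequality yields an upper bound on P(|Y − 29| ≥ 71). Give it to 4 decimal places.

0.0409

The first two moments determine the variance, so Chebyshev's inequality is the sharpest standard bound available.
Var(Y) = E[Y²] − (E[Y])² = 1047 − 841 = 206.
Chebyshev's inequality: P(|Y − μ| ≥ t) ≤ Var(Y)/t² = 206/5041 = 0.0409.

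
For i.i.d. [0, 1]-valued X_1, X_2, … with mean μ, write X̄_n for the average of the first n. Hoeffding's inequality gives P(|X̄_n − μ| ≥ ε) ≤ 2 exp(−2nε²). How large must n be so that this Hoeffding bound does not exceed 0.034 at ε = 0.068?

Require 2·exp(−2nε²) ≤ 0.034, i.e. 2nε² ≥ ln(2/0.034) = 4.074542.
So n ≥ 4.074542 / (2·0.068²) = 440.586.
The smallest integer n is 441.

441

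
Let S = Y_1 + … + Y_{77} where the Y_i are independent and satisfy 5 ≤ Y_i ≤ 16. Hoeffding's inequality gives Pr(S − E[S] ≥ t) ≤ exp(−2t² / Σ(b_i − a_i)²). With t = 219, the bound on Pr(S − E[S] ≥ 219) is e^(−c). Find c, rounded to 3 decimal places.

10.295

Σ(b_i − a_i)² = 77·(11)² = 9317.
c = 2t²/9317 = 2·219²/9317 = 10.2954.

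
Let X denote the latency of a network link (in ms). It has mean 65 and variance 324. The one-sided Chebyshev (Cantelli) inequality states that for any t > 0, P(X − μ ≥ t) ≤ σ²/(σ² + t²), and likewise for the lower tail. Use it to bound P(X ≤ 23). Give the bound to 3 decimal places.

0.155

Here σ² = 324 and t = 42, so σ² + t² = 2088.
Cantelli's bound: 324/2088 = 0.1552.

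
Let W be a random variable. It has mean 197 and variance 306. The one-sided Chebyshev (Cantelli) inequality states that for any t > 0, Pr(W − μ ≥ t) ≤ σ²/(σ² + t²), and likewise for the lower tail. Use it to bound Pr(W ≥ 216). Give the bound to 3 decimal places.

Here σ² = 306 and t = 19, so σ² + t² = 667.
Cantelli's bound: 306/667 = 0.4588.

0.459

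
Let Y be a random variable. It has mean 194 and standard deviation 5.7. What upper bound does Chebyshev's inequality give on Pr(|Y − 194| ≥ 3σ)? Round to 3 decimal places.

0.111

Chebyshev: Pr(|Y − μ| ≥ t) ≤ Var(Y)/t².
Var(Y) = σ² = 5.7² = 32.49.
t = 3·5.7 = 17.1.
Bound = 32.49 / 292.41 = 0.1111.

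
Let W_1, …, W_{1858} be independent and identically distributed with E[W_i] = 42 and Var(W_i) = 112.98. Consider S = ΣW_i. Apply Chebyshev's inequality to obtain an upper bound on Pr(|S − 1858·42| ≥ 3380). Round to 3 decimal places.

0.018

Var(S) = n·Var(W_i) = 1858·112.98 = 209916.84.
Chebyshev: Pr(|S − 1858·42| ≥ 3380) ≤ Var(S)/3380² = 209916.84/11424400 = 0.0184.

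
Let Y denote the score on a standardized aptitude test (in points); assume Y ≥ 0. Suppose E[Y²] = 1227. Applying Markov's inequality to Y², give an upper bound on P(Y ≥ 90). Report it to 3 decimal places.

Since Y ≥ 0, the event {Y ≥ 90} is the same as {Y² ≥ 8100}.
Markov's inequality applied to Y² gives P(Y² ≥ 8100) ≤ E[Y²]/8100 = 1227/8100 = 0.1515.

0.151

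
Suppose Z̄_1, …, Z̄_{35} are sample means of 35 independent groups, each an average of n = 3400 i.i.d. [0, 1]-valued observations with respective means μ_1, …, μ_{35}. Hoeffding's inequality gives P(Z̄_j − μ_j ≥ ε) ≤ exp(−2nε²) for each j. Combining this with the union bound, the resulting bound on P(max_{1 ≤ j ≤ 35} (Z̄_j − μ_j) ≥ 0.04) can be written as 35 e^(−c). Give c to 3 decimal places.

Union bound over the 35 events: P(max_{1 ≤ j ≤ 35} (Z̄_j − μ_j) ≥ 0.04) ≤ 35·exp(−2nε²) = 35 exp(−2·3400·0.04²).
So c = 2·3400·0.04² = 10.8800.

10.880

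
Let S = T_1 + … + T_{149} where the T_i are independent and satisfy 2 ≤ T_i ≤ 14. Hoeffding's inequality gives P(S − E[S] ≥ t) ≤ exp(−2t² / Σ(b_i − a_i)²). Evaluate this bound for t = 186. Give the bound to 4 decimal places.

Σ(b_i − a_i)² = 149·(12)² = 21456.
Exponent = 2·186²/21456 = 3.2248.
Bound = exp(−3.2248) = 0.03976.

0.0398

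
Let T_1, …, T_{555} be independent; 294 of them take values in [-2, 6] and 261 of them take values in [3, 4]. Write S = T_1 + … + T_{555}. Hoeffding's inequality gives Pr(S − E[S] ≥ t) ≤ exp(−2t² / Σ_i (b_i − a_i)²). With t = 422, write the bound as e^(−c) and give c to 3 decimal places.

18.670

Σ(b_i − a_i)² = 294·8² + 261·1² = 19077.
c = 2t² / 19077 = 2·422² / 19077 = 18.6700.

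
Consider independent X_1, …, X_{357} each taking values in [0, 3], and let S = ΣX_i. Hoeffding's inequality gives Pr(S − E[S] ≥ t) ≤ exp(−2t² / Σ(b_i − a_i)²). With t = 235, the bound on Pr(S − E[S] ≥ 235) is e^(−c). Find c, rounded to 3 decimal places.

Σ(b_i − a_i)² = 357·(3)² = 3213.
c = 2t²/3213 = 2·235²/3213 = 34.3760.

34.376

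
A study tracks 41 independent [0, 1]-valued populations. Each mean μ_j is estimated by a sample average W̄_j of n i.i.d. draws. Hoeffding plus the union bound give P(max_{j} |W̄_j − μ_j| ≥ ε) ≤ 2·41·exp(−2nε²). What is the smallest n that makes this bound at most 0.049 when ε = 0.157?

151

Need 2·41·exp(−2nε²) ≤ 0.049, i.e. exp(−2nε²) ≤ 0.049/82.
So 2nε² ≥ ln(82/0.049) = 7.422654.
Hence n ≥ 7.422654/(2·0.157²) = 150.567.
The smallest integer n is 151.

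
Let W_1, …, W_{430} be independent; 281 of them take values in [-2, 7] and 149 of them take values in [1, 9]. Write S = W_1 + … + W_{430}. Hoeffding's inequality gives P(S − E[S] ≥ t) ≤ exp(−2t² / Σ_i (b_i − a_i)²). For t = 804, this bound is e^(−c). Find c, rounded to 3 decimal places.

40.029

Σ(b_i − a_i)² = 281·9² + 149·8² = 32297.
c = 2t² / 32297 = 2·804² / 32297 = 40.0295.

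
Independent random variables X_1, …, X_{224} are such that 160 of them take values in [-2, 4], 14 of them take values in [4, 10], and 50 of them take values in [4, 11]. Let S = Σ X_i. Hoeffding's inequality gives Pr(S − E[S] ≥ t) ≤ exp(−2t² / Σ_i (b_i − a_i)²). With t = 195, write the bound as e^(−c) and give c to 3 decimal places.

Σ(b_i − a_i)² = 160·6² + 14·6² + 50·7² = 8714.
c = 2t² / 8714 = 2·195² / 8714 = 8.7273.

8.727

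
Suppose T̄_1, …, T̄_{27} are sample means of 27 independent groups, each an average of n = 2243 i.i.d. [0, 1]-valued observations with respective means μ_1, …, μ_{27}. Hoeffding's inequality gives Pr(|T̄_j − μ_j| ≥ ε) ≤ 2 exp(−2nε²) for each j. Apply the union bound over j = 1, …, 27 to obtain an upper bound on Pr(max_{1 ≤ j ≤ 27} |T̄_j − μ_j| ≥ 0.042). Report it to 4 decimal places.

Per-experiment Hoeffding bound: 2·exp(−2·2243·0.042²) = 2·exp(−7.91330) = 0.00073169.
Union bound over 27 events: 27·0.00073169 = 0.01976.

0.0198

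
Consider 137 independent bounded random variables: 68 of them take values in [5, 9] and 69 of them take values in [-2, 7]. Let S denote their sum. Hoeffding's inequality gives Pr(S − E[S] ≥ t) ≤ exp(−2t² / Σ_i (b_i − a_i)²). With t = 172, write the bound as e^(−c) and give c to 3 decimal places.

Σ(b_i − a_i)² = 68·4² + 69·9² = 6677.
c = 2t² / 6677 = 2·172² / 6677 = 8.8615.

8.861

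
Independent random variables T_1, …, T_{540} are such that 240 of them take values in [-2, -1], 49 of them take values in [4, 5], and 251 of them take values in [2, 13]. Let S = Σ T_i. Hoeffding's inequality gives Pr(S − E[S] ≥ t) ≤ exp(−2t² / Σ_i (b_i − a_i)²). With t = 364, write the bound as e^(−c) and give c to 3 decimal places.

8.643

Σ(b_i − a_i)² = 240·1² + 49·1² + 251·11² = 30660.
c = 2t² / 30660 = 2·364² / 30660 = 8.6429.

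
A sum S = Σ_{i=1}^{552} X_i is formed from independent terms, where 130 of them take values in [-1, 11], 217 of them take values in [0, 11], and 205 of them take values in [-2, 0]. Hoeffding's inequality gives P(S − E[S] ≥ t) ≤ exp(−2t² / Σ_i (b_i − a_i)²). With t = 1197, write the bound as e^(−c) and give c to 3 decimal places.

Σ(b_i − a_i)² = 130·12² + 217·11² + 205·2² = 45797.
c = 2t² / 45797 = 2·1197² / 45797 = 62.5722.

62.572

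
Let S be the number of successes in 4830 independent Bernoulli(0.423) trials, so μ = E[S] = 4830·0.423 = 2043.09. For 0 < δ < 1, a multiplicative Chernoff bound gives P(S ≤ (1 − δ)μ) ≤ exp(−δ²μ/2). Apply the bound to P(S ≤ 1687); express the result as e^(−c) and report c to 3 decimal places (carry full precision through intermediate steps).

Write 1687 = (1 − δ)μ, so δ = 1 − 1687/2043.09 = 0.1742899…
Then the exponent is δ²μ/2 = (μ − 1687)²/(2μ) = 31.031449.

31.031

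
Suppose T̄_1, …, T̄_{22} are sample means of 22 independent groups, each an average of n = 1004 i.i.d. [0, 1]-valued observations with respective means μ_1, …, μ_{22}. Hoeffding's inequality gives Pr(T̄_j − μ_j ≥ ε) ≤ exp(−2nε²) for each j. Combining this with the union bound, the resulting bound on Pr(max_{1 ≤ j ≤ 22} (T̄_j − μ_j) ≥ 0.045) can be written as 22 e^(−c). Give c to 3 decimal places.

4.066

Union bound over the 22 events: Pr(max_{1 ≤ j ≤ 22} (T̄_j − μ_j) ≥ 0.045) ≤ 22·exp(−2nε²) = 22 exp(−2·1004·0.045²).
So c = 2·1004·0.045² = 4.0662.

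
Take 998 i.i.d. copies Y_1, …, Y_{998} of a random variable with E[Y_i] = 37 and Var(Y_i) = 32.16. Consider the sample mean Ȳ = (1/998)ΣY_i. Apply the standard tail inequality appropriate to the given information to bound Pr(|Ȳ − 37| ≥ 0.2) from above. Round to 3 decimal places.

With mean and variance of each term known, Chebyshev's inequality bounds the deviation of the sum (or sample mean).
Var(Ȳ) = Var(Y_i)/n = 32.16/998 = 0.032224.
Chebyshev: Pr(|Ȳ − 37| ≥ 0.2) ≤ Var(Ȳ)/(0.2)² = 32.16/(998·0.2²) = 0.8056.

0.806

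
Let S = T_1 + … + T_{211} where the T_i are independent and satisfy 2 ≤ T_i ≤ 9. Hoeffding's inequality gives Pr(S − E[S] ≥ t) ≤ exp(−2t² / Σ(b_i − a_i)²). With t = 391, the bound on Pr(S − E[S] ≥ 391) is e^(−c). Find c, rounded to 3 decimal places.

Σ(b_i − a_i)² = 211·(7)² = 10339.
c = 2t²/10339 = 2·391²/10339 = 29.5737.

29.574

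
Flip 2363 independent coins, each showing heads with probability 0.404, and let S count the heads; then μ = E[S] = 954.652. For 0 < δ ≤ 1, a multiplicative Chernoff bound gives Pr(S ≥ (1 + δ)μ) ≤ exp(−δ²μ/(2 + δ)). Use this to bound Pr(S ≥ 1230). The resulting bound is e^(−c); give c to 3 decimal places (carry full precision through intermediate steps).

34.704

Write 1230 = (1 + δ)μ, so δ = 1230/954.652 − 1 = 0.2884276…
Then the exponent is δ²μ/(2 + δ) = (1230 − μ)² / (μ·(2 + δ)) = 34.704164.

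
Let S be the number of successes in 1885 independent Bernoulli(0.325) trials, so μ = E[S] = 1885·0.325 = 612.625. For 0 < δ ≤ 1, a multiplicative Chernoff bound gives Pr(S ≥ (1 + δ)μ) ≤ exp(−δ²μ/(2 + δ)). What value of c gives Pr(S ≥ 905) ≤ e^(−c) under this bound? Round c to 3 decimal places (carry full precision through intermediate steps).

Write 905 = (1 + δ)μ, so δ = 905/612.625 − 1 = 0.4772495…
Then the exponent is δ²μ/(2 + δ) = (905 − μ)² / (μ·(2 + δ)) = 56.326919.

56.327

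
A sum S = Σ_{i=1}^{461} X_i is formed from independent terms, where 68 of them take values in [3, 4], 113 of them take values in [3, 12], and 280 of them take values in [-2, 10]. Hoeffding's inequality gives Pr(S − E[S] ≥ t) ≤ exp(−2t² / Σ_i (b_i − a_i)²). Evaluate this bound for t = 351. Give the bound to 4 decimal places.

0.0069

Σ(b_i − a_i)² = 68·1² + 113·9² + 280·12² = 49541.
Exponent = 2·351² / 49541 = 4.97370.
Bound = exp(−4.97370) = 0.00692.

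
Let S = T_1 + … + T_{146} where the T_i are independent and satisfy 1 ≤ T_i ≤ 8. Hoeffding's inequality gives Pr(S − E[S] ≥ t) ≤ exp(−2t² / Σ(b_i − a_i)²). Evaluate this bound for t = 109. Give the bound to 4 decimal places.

Σ(b_i − a_i)² = 146·(7)² = 7154.
Exponent = 2·109²/7154 = 3.3215.
Bound = exp(−3.3215) = 0.03610.

0.0361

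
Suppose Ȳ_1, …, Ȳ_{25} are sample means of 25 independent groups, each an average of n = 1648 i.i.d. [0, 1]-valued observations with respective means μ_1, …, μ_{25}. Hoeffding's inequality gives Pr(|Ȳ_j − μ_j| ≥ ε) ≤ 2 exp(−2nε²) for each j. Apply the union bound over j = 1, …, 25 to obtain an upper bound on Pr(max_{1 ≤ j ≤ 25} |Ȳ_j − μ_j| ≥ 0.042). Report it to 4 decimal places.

0.1493

Per-experiment Hoeffding bound: 2·exp(−2·1648·0.042²) = 2·exp(−5.81414) = 0.0059701.
Union bound over 25 events: 25·0.0059701 = 0.14925.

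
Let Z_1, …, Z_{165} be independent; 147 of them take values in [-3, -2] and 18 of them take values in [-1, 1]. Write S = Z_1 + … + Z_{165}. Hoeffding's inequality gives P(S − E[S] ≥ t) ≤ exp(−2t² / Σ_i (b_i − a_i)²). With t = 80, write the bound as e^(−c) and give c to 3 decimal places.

58.447

Σ(b_i − a_i)² = 147·1² + 18·2² = 219.
c = 2t² / 219 = 2·80² / 219 = 58.4475.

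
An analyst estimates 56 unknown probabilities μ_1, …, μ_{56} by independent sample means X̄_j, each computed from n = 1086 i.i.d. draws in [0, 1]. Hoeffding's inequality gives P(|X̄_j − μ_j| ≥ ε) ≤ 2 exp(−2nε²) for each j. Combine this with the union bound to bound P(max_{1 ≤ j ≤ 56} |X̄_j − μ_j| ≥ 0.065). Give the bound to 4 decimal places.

0.0116

Per-experiment Hoeffding bound: 2·exp(−2·1086·0.065²) = 2·exp(−9.17670) = 0.00020684.
Union bound over 56 events: 56·0.00020684 = 0.01158.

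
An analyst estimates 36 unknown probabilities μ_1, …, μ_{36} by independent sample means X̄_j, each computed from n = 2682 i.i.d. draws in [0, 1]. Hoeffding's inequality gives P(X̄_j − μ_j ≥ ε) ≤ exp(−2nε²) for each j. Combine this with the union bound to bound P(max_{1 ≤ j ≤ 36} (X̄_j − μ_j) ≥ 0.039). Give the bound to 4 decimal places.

0.0103

Per-experiment Hoeffding bound: exp(−2·2682·0.039²) = exp(−8.15864) = 0.00028625.
Union bound over 36 events: 36·0.00028625 = 0.01031.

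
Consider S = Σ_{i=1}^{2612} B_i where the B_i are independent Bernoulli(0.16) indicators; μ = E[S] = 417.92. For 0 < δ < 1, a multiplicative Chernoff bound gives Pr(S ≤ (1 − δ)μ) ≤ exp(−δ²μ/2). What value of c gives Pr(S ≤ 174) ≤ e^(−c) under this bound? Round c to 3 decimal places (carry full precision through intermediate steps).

Write 174 = (1 − δ)μ, so δ = 1 − 174/417.92 = 0.5836524…
Then the exponent is δ²μ/2 = (μ − 174)²/(2μ) = 71.182243.

71.182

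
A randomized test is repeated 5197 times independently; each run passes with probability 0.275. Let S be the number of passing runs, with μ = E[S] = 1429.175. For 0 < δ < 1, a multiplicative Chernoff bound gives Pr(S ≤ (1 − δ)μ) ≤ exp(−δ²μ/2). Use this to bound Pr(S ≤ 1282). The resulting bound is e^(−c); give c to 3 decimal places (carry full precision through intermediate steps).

7.578

Write 1282 = (1 − δ)μ, so δ = 1 − 1282/1429.175 = 0.102979…
Then the exponent is δ²μ/2 = (μ − 1282)²/(2μ) = 7.577967.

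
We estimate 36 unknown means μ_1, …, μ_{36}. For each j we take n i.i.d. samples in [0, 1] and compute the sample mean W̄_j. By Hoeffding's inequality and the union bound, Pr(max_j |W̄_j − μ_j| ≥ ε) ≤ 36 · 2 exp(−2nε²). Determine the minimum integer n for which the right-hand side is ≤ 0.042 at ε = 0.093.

431

Need 2·36·exp(−2nε²) ≤ 0.042, i.e. exp(−2nε²) ≤ 0.042/72.
So 2nε² ≥ ln(72/0.042) = 7.446752.
Hence n ≥ 7.446752/(2·0.093²) = 430.498.
The smallest integer n is 431.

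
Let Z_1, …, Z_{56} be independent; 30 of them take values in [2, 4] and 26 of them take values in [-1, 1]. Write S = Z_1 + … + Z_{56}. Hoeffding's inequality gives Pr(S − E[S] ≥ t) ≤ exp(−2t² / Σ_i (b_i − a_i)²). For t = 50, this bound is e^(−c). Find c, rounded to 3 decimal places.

22.321

Σ(b_i − a_i)² = 30·2² + 26·2² = 224.
c = 2t² / 224 = 2·50² / 224 = 22.3214.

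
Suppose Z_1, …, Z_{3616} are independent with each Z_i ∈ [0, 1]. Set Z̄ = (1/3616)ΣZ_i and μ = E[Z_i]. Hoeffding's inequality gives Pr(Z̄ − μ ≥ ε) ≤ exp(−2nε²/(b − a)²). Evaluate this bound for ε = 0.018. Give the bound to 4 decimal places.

0.0960

Exponent: 2nε²/(b − a)² = 2·3616·0.018² / 1² = 2.34317.
Bound = exp(−2.34317) = 0.09602.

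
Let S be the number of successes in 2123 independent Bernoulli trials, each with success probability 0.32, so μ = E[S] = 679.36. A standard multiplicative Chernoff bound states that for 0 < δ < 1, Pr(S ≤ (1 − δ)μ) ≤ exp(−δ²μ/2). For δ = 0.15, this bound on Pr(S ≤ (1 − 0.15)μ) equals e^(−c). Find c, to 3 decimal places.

c = δ²μ/2 = 0.15²·679.36/2 = 7.6428.

7.643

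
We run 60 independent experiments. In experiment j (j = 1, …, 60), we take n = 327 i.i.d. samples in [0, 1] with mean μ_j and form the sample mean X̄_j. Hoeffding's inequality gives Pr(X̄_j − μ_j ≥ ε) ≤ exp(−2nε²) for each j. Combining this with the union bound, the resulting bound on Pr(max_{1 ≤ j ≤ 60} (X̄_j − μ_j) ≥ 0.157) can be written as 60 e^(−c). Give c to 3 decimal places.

16.120

Union bound over the 60 events: Pr(max_{1 ≤ j ≤ 60} (X̄_j − μ_j) ≥ 0.157) ≤ 60·exp(−2nε²) = 60 exp(−2·327·0.157²).
So c = 2·327·0.157² = 16.1204.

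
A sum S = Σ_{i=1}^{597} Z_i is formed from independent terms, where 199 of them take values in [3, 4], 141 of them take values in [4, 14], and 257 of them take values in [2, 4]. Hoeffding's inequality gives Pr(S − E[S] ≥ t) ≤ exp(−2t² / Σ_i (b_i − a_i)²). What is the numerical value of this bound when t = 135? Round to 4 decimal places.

Σ(b_i − a_i)² = 199·1² + 141·10² + 257·2² = 15327.
Exponent = 2·135² / 15327 = 2.37816.
Bound = exp(−2.37816) = 0.09272.

0.0927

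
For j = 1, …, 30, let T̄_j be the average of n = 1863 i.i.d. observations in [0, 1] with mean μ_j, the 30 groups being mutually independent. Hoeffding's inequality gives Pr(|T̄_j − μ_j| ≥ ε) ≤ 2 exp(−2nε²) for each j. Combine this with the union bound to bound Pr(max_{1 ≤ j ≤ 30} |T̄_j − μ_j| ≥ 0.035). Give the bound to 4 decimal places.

0.6250

Per-experiment Hoeffding bound: 2·exp(−2·1863·0.035²) = 2·exp(−4.56435) = 0.020833.
Union bound over 30 events: 30·0.020833 = 0.62500.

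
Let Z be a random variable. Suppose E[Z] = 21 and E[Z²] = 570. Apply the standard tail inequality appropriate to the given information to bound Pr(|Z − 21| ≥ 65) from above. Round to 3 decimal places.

The first two moments determine the variance, so Chebyshev's inequality is the sharpest standard bound available.
Var(Z) = E[Z²] − (E[Z])² = 570 − 441 = 129.
Chebyshev's inequality: Pr(|Z − μ| ≥ t) ≤ Var(Z)/t² = 129/4225 = 0.0305.

0.031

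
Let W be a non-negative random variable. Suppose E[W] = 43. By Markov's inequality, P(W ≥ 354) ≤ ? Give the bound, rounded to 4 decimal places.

Markov's inequality: for a non-negative random variable, P(W ≥ a) ≤ E[W]/a.
Here E[W] = 43 and a = 354, so the bound is 43/354 = 0.1215.

0.1215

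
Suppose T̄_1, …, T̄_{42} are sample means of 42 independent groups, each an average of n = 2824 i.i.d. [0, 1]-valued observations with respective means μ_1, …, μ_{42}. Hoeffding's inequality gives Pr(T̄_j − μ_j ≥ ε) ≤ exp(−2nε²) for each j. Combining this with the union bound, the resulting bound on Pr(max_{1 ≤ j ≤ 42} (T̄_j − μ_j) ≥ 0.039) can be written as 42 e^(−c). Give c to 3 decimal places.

8.591

Union bound over the 42 events: Pr(max_{1 ≤ j ≤ 42} (T̄_j − μ_j) ≥ 0.039) ≤ 42·exp(−2nε²) = 42 exp(−2·2824·0.039²).
So c = 2·2824·0.039² = 8.5906.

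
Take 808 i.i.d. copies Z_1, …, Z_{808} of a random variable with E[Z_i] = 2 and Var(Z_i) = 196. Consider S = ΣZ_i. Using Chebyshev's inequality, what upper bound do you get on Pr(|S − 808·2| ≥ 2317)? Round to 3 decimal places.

Var(S) = n·Var(Z_i) = 808·196 = 158368.
Chebyshev: Pr(|S − 808·2| ≥ 2317) ≤ Var(S)/2317² = 158368/5368489 = 0.0295.

0.029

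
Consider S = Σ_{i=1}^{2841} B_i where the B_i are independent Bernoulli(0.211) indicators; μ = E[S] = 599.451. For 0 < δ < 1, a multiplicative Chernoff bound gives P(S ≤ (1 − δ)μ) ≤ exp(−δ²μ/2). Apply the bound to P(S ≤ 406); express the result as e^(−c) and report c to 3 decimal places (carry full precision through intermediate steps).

31.215

Write 406 = (1 − δ)μ, so δ = 1 − 406/599.451 = 0.3227136…
Then the exponent is δ²μ/2 = (μ − 406)²/(2μ) = 31.214636.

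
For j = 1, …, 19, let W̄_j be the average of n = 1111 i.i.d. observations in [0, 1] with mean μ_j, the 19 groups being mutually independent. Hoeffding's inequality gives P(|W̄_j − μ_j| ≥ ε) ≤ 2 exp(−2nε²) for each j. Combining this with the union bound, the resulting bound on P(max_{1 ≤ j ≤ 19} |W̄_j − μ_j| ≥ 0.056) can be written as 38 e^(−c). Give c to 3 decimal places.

Union bound over the 19 events: P(max_{1 ≤ j ≤ 19} |W̄_j − μ_j| ≥ 0.056) ≤ 19·2·exp(−2nε²) = 38 exp(−2·1111·0.056²).
So c = 2·1111·0.056² = 6.9682.

6.968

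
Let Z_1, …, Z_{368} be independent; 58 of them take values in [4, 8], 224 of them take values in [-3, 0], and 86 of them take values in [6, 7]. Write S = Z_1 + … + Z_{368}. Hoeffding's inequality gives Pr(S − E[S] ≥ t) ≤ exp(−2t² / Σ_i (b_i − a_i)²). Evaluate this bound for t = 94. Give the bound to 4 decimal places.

0.0029

Σ(b_i − a_i)² = 58·4² + 224·3² + 86·1² = 3030.
Exponent = 2·94² / 3030 = 5.83234.
Bound = exp(−5.83234) = 0.00293.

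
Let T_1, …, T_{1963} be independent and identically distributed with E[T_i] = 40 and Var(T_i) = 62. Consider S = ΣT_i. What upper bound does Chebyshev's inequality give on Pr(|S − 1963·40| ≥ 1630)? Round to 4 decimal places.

Var(S) = n·Var(T_i) = 1963·62 = 121706.
Chebyshev: Pr(|S − 1963·40| ≥ 1630) ≤ Var(S)/1630² = 121706/2656900 = 0.0458.

0.0458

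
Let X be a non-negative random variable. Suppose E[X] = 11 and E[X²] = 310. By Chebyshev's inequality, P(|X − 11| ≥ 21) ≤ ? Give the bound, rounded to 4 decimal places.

Var(X) = E[X²] − (E[X])² = 310 − 121 = 189.
Chebyshev's inequality: P(|X − μ| ≥ t) ≤ Var(X)/t² = 189/441 = 0.4286.

0.4286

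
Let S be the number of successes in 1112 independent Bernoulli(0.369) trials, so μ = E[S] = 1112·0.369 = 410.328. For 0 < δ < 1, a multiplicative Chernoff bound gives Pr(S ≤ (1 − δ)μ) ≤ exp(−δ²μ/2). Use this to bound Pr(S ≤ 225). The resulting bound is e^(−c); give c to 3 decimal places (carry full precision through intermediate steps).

Write 225 = (1 − δ)μ, so δ = 1 − 225/410.328 = 0.4516582…
Then the exponent is δ²μ/2 = (μ − 225)²/(2μ) = 41.852454.

41.852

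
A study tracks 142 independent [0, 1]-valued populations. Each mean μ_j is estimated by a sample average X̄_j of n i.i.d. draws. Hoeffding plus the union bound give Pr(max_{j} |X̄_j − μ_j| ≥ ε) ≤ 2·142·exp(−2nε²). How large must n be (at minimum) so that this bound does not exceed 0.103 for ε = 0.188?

113

Need 2·142·exp(−2nε²) ≤ 0.103, i.e. exp(−2nε²) ≤ 0.103/284.
So 2nε² ≥ ln(284/0.103) = 7.922001.
Hence n ≥ 7.922001/(2·0.188²) = 112.070.
The smallest integer n is 113.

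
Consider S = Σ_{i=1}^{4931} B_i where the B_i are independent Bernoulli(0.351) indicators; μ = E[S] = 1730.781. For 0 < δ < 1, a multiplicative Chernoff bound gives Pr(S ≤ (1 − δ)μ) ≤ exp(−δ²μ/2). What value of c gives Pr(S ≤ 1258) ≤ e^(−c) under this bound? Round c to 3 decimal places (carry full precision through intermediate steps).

Write 1258 = (1 − δ)μ, so δ = 1 − 1258/1730.781 = 0.2731605…
Then the exponent is δ²μ/2 = (μ − 1258)²/(2μ) = 64.572547.

64.573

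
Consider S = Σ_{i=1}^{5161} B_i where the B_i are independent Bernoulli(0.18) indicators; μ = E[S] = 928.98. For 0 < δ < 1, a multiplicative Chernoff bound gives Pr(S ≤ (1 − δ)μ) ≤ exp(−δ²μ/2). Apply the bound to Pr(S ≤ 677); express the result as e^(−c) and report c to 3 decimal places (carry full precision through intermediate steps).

34.174

Write 677 = (1 − δ)μ, so δ = 1 − 677/928.98 = 0.2712437…
Then the exponent is δ²μ/2 = (μ − 677)²/(2μ) = 34.173998.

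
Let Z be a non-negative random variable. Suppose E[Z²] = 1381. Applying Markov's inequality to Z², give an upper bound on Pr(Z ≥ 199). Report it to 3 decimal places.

0.035

Since Z ≥ 0, the event {Z ≥ 199} is the same as {Z² ≥ 39601}.
Markov's inequality applied to Z² gives Pr(Z² ≥ 39601) ≤ E[Z²]/39601 = 1381/39601 = 0.0349.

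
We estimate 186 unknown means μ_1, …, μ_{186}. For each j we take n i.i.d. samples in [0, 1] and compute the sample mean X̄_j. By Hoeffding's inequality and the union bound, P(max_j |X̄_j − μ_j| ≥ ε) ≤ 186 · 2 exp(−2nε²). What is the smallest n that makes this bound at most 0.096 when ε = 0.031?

Need 2·186·exp(−2nε²) ≤ 0.096, i.e. exp(−2nε²) ≤ 0.096/372.
So 2nε² ≥ ln(372/0.096) = 8.262301.
Hence n ≥ 8.262301/(2·0.031²) = 4298.804.
The smallest integer n is 4299.

4299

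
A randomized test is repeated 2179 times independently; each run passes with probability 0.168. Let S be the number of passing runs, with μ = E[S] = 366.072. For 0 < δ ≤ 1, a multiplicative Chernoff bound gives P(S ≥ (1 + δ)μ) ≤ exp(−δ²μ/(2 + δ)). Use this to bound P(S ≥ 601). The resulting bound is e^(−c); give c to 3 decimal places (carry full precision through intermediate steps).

57.070

Write 601 = (1 + δ)μ, so δ = 601/366.072 − 1 = 0.6417535…
Then the exponent is δ²μ/(2 + δ) = (601 − μ)² / (μ·(2 + δ)) = 57.070379.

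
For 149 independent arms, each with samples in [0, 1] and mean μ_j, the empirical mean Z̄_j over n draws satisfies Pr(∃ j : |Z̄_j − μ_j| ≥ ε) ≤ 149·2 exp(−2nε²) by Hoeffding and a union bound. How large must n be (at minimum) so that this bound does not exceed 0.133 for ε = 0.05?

1543

Need 2·149·exp(−2nε²) ≤ 0.133, i.e. exp(−2nε²) ≤ 0.133/298.
So 2nε² ≥ ln(298/0.133) = 7.714500.
Hence n ≥ 7.714500/(2·0.05²) = 1542.900.
The smallest integer n is 1543.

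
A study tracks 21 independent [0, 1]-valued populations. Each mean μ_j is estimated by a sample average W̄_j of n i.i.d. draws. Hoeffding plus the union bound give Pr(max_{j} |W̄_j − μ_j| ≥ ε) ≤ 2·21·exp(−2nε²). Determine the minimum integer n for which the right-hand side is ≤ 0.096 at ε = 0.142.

Need 2·21·exp(−2nε²) ≤ 0.096, i.e. exp(−2nε²) ≤ 0.096/42.
So 2nε² ≥ ln(42/0.096) = 6.081077.
Hence n ≥ 6.081077/(2·0.142²) = 150.790.
The smallest integer n is 151.

151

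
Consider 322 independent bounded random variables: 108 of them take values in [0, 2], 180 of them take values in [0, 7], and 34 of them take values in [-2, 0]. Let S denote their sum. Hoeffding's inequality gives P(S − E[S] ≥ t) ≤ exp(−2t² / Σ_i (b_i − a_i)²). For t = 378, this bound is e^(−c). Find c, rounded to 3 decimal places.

Σ(b_i − a_i)² = 108·2² + 180·7² + 34·2² = 9388.
c = 2t² / 9388 = 2·378² / 9388 = 30.4397.

30.440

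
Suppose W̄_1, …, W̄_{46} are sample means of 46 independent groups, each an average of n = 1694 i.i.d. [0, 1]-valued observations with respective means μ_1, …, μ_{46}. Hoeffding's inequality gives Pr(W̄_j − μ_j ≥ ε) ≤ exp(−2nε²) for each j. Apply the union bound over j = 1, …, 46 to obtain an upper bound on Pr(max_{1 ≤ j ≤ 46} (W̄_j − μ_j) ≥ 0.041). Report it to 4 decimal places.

Per-experiment Hoeffding bound: exp(−2·1694·0.041²) = exp(−5.69523) = 0.003362.
Union bound over 46 events: 46·0.003362 = 0.15465.

0.1547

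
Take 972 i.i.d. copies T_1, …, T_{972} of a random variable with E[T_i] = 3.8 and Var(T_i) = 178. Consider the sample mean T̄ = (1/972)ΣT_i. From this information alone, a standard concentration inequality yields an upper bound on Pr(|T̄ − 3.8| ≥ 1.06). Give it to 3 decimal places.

With mean and variance of each term known, Chebyshev's inequality bounds the deviation of the sum (or sample mean).
Var(T̄) = Var(T_i)/n = 178/972 = 0.18313.
Chebyshev: Pr(|T̄ − 3.8| ≥ 1.06) ≤ Var(T̄)/(1.06)² = 178/(972·1.06²) = 0.1630.

0.163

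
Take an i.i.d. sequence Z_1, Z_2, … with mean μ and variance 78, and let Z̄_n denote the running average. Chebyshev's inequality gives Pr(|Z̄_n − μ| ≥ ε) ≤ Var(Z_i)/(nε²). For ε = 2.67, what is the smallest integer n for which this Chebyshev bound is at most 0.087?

Require 78/(n·2.67²) ≤ 0.087, i.e. n ≥ 78/(0.087·2.67²) = 125.763.
The smallest integer n is 126.

126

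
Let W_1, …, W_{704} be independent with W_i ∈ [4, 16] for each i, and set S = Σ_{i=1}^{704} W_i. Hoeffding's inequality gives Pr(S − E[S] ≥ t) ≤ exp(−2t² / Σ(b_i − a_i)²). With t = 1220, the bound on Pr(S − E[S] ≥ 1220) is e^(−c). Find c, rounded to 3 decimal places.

Σ(b_i − a_i)² = 704·(12)² = 101376.
c = 2t²/101376 = 2·1220²/101376 = 29.3640.

29.364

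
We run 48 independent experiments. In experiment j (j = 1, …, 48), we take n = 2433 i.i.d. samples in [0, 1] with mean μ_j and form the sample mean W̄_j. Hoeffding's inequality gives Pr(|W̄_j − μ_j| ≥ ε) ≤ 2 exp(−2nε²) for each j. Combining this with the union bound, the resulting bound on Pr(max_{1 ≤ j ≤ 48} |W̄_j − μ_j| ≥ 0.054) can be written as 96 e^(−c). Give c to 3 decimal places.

14.189

Union bound over the 48 events: Pr(max_{1 ≤ j ≤ 48} |W̄_j − μ_j| ≥ 0.054) ≤ 48·2·exp(−2nε²) = 96 exp(−2·2433·0.054²).
So c = 2·2433·0.054² = 14.1893.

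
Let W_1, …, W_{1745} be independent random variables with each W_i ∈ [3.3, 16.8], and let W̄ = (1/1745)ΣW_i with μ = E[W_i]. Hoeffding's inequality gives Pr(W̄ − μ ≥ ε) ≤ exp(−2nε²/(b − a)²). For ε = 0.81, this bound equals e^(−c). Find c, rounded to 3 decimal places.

12.564

c = 2nε²/(b − a)² = 2·1745·0.81² / 13.5² = 12.5640.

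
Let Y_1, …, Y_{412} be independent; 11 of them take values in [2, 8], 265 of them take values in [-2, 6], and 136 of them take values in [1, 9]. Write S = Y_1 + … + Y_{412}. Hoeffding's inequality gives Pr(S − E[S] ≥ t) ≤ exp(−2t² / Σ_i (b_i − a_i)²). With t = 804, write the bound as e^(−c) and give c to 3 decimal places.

49.610

Σ(b_i − a_i)² = 11·6² + 265·8² + 136·8² = 26060.
c = 2t² / 26060 = 2·804² / 26060 = 49.6098.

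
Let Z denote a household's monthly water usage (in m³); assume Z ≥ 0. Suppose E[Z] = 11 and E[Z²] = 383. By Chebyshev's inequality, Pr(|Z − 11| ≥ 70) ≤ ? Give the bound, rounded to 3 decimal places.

0.053

Var(Z) = E[Z²] − (E[Z])² = 383 − 121 = 262.
Chebyshev's inequality: Pr(|Z − μ| ≥ t) ≤ Var(Z)/t² = 262/4900 = 0.0535.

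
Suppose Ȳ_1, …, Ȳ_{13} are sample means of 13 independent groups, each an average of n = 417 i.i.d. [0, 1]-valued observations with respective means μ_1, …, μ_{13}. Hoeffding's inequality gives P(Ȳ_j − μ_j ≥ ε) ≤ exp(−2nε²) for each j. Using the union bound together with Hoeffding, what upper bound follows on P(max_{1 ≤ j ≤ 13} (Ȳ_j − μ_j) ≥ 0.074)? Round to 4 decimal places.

Per-experiment Hoeffding bound: exp(−2·417·0.074²) = exp(−4.56698) = 0.010389.
Union bound over 13 events: 13·0.010389 = 0.13506.

0.1351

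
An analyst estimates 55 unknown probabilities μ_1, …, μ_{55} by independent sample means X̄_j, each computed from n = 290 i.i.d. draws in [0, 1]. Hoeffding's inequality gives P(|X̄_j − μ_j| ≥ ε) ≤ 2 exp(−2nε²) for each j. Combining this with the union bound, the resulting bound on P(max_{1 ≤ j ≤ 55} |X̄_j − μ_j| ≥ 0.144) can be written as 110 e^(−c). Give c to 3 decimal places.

12.027

Union bound over the 55 events: P(max_{1 ≤ j ≤ 55} |X̄_j − μ_j| ≥ 0.144) ≤ 55·2·exp(−2nε²) = 110 exp(−2·290·0.144²).
So c = 2·290·0.144² = 12.0269.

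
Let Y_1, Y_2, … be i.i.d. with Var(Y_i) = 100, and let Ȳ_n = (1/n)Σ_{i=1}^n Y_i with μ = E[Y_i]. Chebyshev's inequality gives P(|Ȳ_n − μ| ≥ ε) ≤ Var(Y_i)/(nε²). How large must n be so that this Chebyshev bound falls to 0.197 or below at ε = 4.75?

Require 100/(n·4.75²) ≤ 0.197, i.e. n ≥ 100/(0.197·4.75²) = 22.498.
The smallest integer n is 23.

23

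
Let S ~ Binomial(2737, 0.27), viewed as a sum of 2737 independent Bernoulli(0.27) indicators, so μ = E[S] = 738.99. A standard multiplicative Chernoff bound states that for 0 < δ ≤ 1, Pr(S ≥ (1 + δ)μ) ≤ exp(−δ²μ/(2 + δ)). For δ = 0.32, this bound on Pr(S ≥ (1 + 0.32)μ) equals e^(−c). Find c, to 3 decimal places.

c = δ²μ/(2 + δ) = 0.32²·738.99/(2 + 0.32) = 32.6175.

32.617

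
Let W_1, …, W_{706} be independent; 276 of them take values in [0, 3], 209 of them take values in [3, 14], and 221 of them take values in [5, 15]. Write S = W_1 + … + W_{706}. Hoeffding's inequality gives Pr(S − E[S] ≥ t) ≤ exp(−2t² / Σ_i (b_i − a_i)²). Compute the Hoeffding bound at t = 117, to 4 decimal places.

0.5776

Σ(b_i − a_i)² = 276·3² + 209·11² + 221·10² = 49873.
Exponent = 2·117² / 49873 = 0.54895.
Bound = exp(−0.54895) = 0.57755.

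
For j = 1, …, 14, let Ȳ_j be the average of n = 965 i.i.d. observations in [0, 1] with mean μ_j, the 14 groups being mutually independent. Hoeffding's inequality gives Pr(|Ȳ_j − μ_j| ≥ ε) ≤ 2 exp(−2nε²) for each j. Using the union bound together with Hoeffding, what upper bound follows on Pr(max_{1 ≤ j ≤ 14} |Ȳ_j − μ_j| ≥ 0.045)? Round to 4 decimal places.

0.5621

Per-experiment Hoeffding bound: 2·exp(−2·965·0.045²) = 2·exp(−3.90825) = 0.040151.
Union bound over 14 events: 14·0.040151 = 0.56212.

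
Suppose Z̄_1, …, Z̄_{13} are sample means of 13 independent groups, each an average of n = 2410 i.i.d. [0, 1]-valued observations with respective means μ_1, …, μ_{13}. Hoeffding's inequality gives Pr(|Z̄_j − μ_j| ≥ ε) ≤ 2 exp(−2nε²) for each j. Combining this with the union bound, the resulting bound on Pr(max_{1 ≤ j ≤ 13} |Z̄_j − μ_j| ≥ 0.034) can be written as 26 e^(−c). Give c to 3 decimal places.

5.572

Union bound over the 13 events: Pr(max_{1 ≤ j ≤ 13} |Z̄_j − μ_j| ≥ 0.034) ≤ 13·2·exp(−2nε²) = 26 exp(−2·2410·0.034²).
So c = 2·2410·0.034² = 5.5719.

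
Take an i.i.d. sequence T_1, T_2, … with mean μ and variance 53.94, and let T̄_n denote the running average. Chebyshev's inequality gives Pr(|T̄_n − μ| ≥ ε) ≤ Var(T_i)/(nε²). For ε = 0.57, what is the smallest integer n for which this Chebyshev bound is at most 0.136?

1221

Require 53.94/(n·0.57²) ≤ 0.136, i.e. n ≥ 53.94/(0.136·0.57²) = 1220.738.
The smallest integer n is 1221.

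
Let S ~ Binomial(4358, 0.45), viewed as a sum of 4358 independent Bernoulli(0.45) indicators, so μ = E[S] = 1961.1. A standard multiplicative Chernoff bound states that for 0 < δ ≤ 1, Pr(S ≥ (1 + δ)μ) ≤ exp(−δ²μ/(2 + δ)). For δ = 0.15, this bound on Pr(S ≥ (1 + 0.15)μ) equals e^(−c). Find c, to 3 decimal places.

20.523

c = δ²μ/(2 + δ) = 0.15²·1961.1/(2 + 0.15) = 20.5231.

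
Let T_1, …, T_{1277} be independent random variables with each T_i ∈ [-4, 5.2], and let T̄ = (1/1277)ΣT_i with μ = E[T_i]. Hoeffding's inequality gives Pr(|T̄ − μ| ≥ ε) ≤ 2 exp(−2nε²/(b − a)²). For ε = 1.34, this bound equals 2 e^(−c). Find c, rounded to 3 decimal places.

c = 2nε²/(b − a)² = 2·1277·1.34² / 9.2² = 54.1820.

54.182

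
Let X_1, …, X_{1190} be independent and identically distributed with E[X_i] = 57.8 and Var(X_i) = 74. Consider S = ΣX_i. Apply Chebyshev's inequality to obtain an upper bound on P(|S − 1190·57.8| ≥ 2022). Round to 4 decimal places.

Var(S) = n·Var(X_i) = 1190·74 = 88060.
Chebyshev: P(|S − 1190·57.8| ≥ 2022) ≤ Var(S)/2022² = 88060/4088484 = 0.0215.

0.0215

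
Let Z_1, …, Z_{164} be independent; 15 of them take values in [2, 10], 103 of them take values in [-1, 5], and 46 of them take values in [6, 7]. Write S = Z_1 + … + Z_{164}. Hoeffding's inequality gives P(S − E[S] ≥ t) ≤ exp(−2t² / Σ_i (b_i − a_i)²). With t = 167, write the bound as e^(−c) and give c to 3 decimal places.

Σ(b_i − a_i)² = 15·8² + 103·6² + 46·1² = 4714.
c = 2t² / 4714 = 2·167² / 4714 = 11.8324.

11.832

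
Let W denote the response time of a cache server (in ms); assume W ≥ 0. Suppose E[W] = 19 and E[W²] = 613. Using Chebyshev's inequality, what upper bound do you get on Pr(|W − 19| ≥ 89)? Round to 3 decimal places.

Var(W) = E[W²] − (E[W])² = 613 − 361 = 252.
Chebyshev's inequality: Pr(|W − μ| ≥ t) ≤ Var(W)/t² = 252/7921 = 0.0318.

0.032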